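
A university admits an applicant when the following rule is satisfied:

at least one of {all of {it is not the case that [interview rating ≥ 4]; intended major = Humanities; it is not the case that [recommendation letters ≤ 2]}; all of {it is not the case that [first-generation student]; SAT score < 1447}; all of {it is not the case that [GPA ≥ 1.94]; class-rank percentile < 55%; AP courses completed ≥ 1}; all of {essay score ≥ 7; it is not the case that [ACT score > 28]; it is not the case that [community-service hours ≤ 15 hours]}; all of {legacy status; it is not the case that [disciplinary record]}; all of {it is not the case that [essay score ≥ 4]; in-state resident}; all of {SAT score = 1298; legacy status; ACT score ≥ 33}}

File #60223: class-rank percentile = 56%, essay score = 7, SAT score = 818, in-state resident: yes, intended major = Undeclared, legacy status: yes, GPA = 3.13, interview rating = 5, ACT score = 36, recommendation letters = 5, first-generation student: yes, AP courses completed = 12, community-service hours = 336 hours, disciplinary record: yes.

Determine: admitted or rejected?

Rejected

Atomic conditions:
  interview rating ≥ 4: 5 ≥ 4 is true
  intended major = Humanities: Undeclared == Humanities is false
  recommendation letters ≤ 2: 5 ≤ 2 is false
  first-generation student: yes → true
  SAT score < 1447: 818 < 1447 is true
  GPA ≥ 1.94: 3.13 ≥ 1.94 is true
  class-rank percentile < 55%: 56 < 55 is false
  AP courses completed ≥ 1: 12 ≥ 1 is true
  essay score ≥ 7: 7 ≥ 7 is true
  ACT score > 28: 36 > 28 is true
  community-service hours ≤ 15 hours: 336 ≤ 15 is false
  legacy status: yes → true
  disciplinary record: yes → true
  essay score ≥ 4: 7 ≥ 4 is true
  in-state resident: yes → true
  SAT score = 1298: 818 == 1298 is false
  ACT score ≥ 33: 36 ≥ 33 is true
Combine:
[1.1] NOT true = false
[1.3] NOT false = true
[1] false AND false AND true = false
[2.1] NOT true = false
[2] false AND true = false
[3.1] NOT true = false
[3] false AND false AND true = false
[4.2] NOT true = false
[4.3] NOT false = true
[4] true AND false AND true = false
[5.2] NOT true = false
[5] true AND false = false
[6.1] NOT true = false
[6] false AND true = false
[7] false AND true AND true = false
[root] false OR false OR false OR false OR false OR false OR false = false
Overall: false → rejected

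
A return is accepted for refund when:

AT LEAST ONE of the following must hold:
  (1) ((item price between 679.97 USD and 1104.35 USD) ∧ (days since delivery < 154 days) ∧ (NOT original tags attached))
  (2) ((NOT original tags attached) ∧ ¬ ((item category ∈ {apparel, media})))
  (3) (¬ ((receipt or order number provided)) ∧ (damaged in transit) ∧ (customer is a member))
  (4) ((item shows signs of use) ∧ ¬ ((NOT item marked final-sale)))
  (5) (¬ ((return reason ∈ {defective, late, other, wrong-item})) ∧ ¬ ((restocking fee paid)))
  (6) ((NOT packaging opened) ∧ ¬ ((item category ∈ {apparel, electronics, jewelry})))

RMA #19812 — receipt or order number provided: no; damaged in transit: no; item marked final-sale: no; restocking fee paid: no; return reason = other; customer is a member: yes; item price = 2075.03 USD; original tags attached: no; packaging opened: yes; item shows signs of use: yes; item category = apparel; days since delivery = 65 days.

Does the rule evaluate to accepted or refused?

Refused

Atomic conditions:
  item price between 679.97 USD and 1104.35 USD: 2075.03 in [679.97, 1104.35] is false
  days since delivery < 154 days: 65 < 154 is true
  NOT original tags attached: no → true
  item category ∈ {apparel, media}: apparel is in the set → true
  receipt or order number provided: no → false
  damaged in transit: no → false
  customer is a member: yes → true
  item shows signs of use: yes → true
  NOT item marked final-sale: no → true
  return reason ∈ {defective, late, other, wrong-item}: other is in the set → true
  restocking fee paid: no → false
  NOT packaging opened: yes → false
  item category ∈ {apparel, electronics, jewelry}: apparel is in the set → true
Combine:
[1] false AND true AND true = false
[2.2] NOT true = false
[2] true AND false = false
[3.1] NOT false = true
[3] true AND false AND true = false
[4.2] NOT true = false
[4] true AND false = false
[5.1] NOT true = false
[5.2] NOT false = true
[5] false AND true = false
[6.2] NOT true = false
[6] false AND false = false
[root] false OR false OR false OR false OR false OR false = false
Overall: false → refused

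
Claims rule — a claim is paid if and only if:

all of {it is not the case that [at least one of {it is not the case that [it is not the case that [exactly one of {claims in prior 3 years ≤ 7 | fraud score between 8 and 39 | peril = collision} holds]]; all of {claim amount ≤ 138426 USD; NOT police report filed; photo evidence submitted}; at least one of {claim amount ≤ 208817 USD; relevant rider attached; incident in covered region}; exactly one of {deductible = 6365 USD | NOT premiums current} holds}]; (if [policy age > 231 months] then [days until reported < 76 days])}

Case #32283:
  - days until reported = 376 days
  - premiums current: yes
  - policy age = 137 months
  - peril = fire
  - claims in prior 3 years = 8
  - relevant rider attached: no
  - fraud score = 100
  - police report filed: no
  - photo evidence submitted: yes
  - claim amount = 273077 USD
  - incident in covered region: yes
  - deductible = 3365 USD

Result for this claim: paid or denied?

Denied

Atomic conditions:
  claims in prior 3 years ≤ 7: 8 ≤ 7 is false
  fraud score between 8 and 39: 100 in [8, 39] is false
  peril = collision: fire == collision is false
  claim amount ≤ 138426 USD: 273077 ≤ 138426 is false
  NOT police report filed: no → true
  photo evidence submitted: yes → true
  claim amount ≤ 208817 USD: 273077 ≤ 208817 is false
  relevant rider attached: no → false
  incident in covered region: yes → true
  deductible = 6365 USD: 3365 == 6365 is false
  NOT premiums current: yes → false
  policy age > 231 months: 137 > 231 is false
  days until reported < 76 days: 376 < 76 is false
Combine:
[1.1.1.1.1] exactly-one(false, false, false) = false
[1.1.1.1] NOT false = true
[1.1.1] NOT true = false
[1.1.2] false AND true AND true = false
[1.1.3] false OR false OR true = true
[1.1.4] exactly-one(false, false) = false
[1.1] false OR false OR true OR false = true
[1] NOT true = false
[2] false → false (antecedent false ⇒ implication holds) = true
[root] false AND true = false
Overall: false → denied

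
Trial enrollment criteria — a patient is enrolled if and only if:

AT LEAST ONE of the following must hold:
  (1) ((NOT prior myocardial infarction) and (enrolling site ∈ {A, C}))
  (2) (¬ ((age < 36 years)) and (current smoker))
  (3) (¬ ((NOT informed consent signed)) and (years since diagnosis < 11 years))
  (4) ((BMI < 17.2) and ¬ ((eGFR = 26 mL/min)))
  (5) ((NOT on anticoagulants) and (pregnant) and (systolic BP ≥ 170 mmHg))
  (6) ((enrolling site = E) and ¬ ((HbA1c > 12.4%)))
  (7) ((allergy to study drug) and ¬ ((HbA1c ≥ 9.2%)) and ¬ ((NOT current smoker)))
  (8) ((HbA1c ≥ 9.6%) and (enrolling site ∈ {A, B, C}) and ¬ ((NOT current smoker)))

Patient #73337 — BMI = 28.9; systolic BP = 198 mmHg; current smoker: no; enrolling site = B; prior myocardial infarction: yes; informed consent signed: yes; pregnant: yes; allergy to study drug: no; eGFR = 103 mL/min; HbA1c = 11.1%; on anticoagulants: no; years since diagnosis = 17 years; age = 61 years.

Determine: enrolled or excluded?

Enrolled

Atomic conditions:
  NOT prior myocardial infarction: yes → false
  enrolling site ∈ {A, C}: B is not in the set → false
  age < 36 years: 61 < 36 is false
  current smoker: no → false
  NOT informed consent signed: yes → false
  years since diagnosis < 11 years: 17 < 11 is false
  BMI < 17.2: 28.9 < 17.2 is false
  eGFR = 26 mL/min: 103 == 26 is false
  NOT on anticoagulants: no → true
  pregnant: yes → true
  systolic BP ≥ 170 mmHg: 198 ≥ 170 is true
  enrolling site = E: B == E is false
  HbA1c > 12.4%: 11.1 > 12.4 is false
  allergy to study drug: no → false
  HbA1c ≥ 9.2%: 11.1 ≥ 9.2 is true
  NOT current smoker: no → true
  HbA1c ≥ 9.6%: 11.1 ≥ 9.6 is true
  enrolling site ∈ {A, B, C}: B is in the set → true
Combine:
[1] false AND false = false
[2.1] NOT false = true
[2] true AND false = false
[3.1] NOT false = true
[3] true AND false = false
[4.2] NOT false = true
[4] false AND true = false
[5] true AND true AND true = true
[6.2] NOT false = true
[6] false AND true = false
[7.2] NOT true = false
[7.3] NOT true = false
[7] false AND false AND false = false
[8.3] NOT true = false
[8] true AND true AND false = false
[root] false OR false OR false OR false OR true OR false OR false OR false = true
Overall: true → enrolled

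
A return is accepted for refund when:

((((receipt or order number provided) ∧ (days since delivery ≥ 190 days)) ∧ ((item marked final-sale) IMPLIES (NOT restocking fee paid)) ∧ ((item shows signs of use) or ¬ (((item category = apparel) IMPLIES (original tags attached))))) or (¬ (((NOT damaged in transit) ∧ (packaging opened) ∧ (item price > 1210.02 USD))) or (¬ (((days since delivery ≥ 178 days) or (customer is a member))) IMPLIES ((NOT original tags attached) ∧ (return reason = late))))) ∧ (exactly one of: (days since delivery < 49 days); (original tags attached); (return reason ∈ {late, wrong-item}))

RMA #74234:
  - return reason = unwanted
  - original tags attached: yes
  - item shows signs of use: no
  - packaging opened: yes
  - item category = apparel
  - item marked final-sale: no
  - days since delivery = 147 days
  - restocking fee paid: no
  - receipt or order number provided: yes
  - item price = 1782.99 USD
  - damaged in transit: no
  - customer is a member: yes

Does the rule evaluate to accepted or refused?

Atomic conditions:
  receipt or order number provided: yes → true
  days since delivery ≥ 190 days: 147 ≥ 190 is false
  item marked final-sale: no → false
  NOT restocking fee paid: no → true
  item shows signs of use: no → false
  item category = apparel: apparel == apparel is true
  original tags attached: yes → true
  NOT damaged in transit: no → true
  packaging opened: yes → true
  item price > 1210.02 USD: 1782.99 > 1210.02 is true
  days since delivery ≥ 178 days: 147 ≥ 178 is false
  customer is a member: yes → true
  NOT original tags attached: yes → false
  return reason = late: unwanted == late is false
  days since delivery < 49 days: 147 < 49 is false
  return reason ∈ {late, wrong-item}: unwanted is not in the set → false
Combine:
[1.1.1] true AND false = false
[1.1.2] false → true (antecedent false ⇒ implication holds) = true
[1.1.3.2.1] true → true = true
[1.1.3.2] NOT true = false
[1.1.3] false OR false = false
[1.1] false AND true AND false = false
[1.2.1.1] true AND true AND true = true
[1.2.1] NOT true = false
[1.2.2.1.1] false OR true = true
[1.2.2.1] NOT true = false
[1.2.2.2] false AND false = false
[1.2.2] false → false (antecedent false ⇒ implication holds) = true
[1.2] false OR true = true
[1] false OR true = true
[2] exactly-one(false, true, false) = true
[root] true AND true = true
Overall: true → accepted

Accepted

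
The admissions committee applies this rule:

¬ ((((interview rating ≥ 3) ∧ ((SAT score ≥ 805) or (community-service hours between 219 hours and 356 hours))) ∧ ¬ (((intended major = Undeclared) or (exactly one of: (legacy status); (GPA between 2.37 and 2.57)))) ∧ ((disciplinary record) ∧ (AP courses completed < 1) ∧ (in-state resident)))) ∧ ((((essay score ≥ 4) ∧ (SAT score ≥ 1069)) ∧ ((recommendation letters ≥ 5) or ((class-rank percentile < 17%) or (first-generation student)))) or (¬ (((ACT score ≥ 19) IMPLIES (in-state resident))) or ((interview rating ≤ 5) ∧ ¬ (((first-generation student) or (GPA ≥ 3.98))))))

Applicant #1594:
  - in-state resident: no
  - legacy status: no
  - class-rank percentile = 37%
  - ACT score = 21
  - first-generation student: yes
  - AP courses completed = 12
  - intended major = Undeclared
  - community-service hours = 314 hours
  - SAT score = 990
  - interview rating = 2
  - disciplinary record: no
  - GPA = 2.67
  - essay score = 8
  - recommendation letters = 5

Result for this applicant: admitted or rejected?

Atomic conditions:
  interview rating ≥ 3: 2 ≥ 3 is false
  SAT score ≥ 805: 990 ≥ 805 is true
  community-service hours between 219 hours and 356 hours: 314 in [219, 356] is true
  intended major = Undeclared: Undeclared == Undeclared is true
  legacy status: no → false
  GPA between 2.37 and 2.57: 2.67 in [2.37, 2.57] is false
  disciplinary record: no → false
  AP courses completed < 1: 12 < 1 is false
  in-state resident: no → false
  essay score ≥ 4: 8 ≥ 4 is true
  SAT score ≥ 1069: 990 ≥ 1069 is false
  recommendation letters ≥ 5: 5 ≥ 5 is true
  class-rank percentile < 17%: 37 < 17 is false
  first-generation student: yes → true
  ACT score ≥ 19: 21 ≥ 19 is true
  interview rating ≤ 5: 2 ≤ 5 is true
  GPA ≥ 3.98: 2.67 ≥ 3.98 is false
Combine:
[1.1.1.2] true OR true = true
[1.1.1] false AND true = false
[1.1.2.1.2] exactly-one(false, false) = false
[1.1.2.1] true OR false = true
[1.1.2] NOT true = false
[1.1.3] false AND false AND false = false
[1.1] false AND false AND false = false
[1] NOT false = true
[2.1.1] true AND false = false
[2.1.2.2] false OR true = true
[2.1.2] true OR true = true
[2.1] false AND true = false
[2.2.1.1] true → false = false
[2.2.1] NOT false = true
[2.2.2.2.1] true OR false = true
[2.2.2.2] NOT true = false
[2.2.2] true AND false = false
[2.2] true OR false = true
[2] false OR true = true
[root] true AND true = true
Overall: true → admitted

Admitted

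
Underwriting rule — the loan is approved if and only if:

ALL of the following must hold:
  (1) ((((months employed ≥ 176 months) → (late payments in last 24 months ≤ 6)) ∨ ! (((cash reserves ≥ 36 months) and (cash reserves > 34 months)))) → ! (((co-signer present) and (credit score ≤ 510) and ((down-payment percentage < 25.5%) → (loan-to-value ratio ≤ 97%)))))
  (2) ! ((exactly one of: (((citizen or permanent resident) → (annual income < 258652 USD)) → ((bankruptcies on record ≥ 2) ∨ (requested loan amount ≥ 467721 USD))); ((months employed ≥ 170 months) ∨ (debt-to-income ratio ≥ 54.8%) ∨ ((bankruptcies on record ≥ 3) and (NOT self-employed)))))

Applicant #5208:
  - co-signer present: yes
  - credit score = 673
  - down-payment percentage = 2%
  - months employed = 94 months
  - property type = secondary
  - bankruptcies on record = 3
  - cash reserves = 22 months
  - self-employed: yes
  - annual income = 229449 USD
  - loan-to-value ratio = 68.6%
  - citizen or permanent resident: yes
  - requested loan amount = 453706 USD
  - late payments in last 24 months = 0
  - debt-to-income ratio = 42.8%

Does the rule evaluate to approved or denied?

Atomic conditions:
  months employed ≥ 176 months: 94 ≥ 176 is false
  late payments in last 24 months ≤ 6: 0 ≤ 6 is true
  cash reserves ≥ 36 months: 22 ≥ 36 is false
  cash reserves > 34 months: 22 > 34 is false
  co-signer present: yes → true
  credit score ≤ 510: 673 ≤ 510 is false
  down-payment percentage < 25.5%: 2 < 25.5 is true
  loan-to-value ratio ≤ 97%: 68.6 ≤ 97 is true
  citizen or permanent resident: yes → true
  annual income < 258652 USD: 229449 < 258652 is true
  bankruptcies on record ≥ 2: 3 ≥ 2 is true
  requested loan amount ≥ 467721 USD: 453706 ≥ 467721 is false
  months employed ≥ 170 months: 94 ≥ 170 is false
  debt-to-income ratio ≥ 54.8%: 42.8 ≥ 54.8 is false
  bankruptcies on record ≥ 3: 3 ≥ 3 is true
  NOT self-employed: yes → false
Combine:
[1.1.1] false → true (antecedent false ⇒ implication holds) = true
[1.1.2.1] false AND false = false
[1.1.2] NOT false = true
[1.1] true OR true = true
[1.2.1.3] true → true = true
[1.2.1] true AND false AND true = false
[1.2] NOT false = true
[1] true → true = true
[2.1.1.1] true → true = true
[2.1.1.2] true OR false = true
[2.1.1] true → true = true
[2.1.2.3] true AND false = false
[2.1.2] false OR false OR false = false
[2.1] exactly-one(true, false) = true
[2] NOT true = false
[root] true AND false = false
Overall: false → denied

Denied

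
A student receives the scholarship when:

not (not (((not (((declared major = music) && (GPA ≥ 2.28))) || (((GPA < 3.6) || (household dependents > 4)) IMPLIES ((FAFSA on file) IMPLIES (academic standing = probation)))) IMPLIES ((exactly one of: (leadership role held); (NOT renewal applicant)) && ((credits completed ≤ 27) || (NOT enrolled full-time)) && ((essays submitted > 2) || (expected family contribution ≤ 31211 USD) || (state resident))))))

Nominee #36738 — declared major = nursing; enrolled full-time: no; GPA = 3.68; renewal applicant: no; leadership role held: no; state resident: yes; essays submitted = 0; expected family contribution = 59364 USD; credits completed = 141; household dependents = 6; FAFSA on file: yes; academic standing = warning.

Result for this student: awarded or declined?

Awarded

Atomic conditions:
  declared major = music: nursing == music is false
  GPA ≥ 2.28: 3.68 ≥ 2.28 is true
  GPA < 3.6: 3.68 < 3.6 is false
  household dependents > 4: 6 > 4 is true
  FAFSA on file: yes → true
  academic standing = probation: warning == probation is false
  leadership role held: no → false
  NOT renewal applicant: no → true
  credits completed ≤ 27: 141 ≤ 27 is false
  NOT enrolled full-time: no → true
  essays submitted > 2: 0 > 2 is false
  expected family contribution ≤ 31211 USD: 59364 ≤ 31211 is false
  state resident: yes → true
Combine:
[1.1.1.1.1] false AND true = false
[1.1.1.1] NOT false = true
[1.1.1.2.1] false OR true = true
[1.1.1.2.2] true → false = false
[1.1.1.2] true → false = false
[1.1.1] true OR false = true
[1.1.2.1] exactly-one(false, true) = true
[1.1.2.2] false OR true = true
[1.1.2.3] false OR false OR true = true
[1.1.2] true AND true AND true = true
[1.1] true → true = true
[1] NOT true = false
[root] NOT false = true
Overall: true → awarded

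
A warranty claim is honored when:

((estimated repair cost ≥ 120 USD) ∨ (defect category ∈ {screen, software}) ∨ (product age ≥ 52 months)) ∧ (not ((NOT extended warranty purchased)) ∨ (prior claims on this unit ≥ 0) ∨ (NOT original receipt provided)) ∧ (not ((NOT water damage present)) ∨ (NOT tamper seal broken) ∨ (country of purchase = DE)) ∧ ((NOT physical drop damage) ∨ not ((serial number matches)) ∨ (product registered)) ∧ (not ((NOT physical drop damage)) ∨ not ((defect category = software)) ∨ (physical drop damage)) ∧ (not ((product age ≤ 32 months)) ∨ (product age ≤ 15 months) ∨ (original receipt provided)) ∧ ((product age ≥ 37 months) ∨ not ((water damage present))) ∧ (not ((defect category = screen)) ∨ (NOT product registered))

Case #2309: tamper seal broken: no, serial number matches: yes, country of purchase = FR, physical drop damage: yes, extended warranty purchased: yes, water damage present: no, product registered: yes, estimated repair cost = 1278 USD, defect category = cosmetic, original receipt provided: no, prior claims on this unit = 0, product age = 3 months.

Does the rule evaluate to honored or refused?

Atomic conditions:
  estimated repair cost ≥ 120 USD: 1278 ≥ 120 is true
  defect category ∈ {screen, software}: cosmetic is not in the set → false
  product age ≥ 52 months: 3 ≥ 52 is false
  NOT extended warranty purchased: yes → false
  prior claims on this unit ≥ 0: 0 ≥ 0 is true
  NOT original receipt provided: no → true
  NOT water damage present: no → true
  NOT tamper seal broken: no → true
  country of purchase = DE: FR == DE is false
  NOT physical drop damage: yes → false
  serial number matches: yes → true
  product registered: yes → true
  defect category = software: cosmetic == software is false
  physical drop damage: yes → true
  product age ≤ 32 months: 3 ≤ 32 is true
  product age ≤ 15 months: 3 ≤ 15 is true
  original receipt provided: no → false
  product age ≥ 37 months: 3 ≥ 37 is false
  water damage present: no → false
  defect category = screen: cosmetic == screen is false
  NOT product registered: yes → false
Combine:
[1] true OR false OR false = true
[2.1] NOT false = true
[2] true OR true OR true = true
[3.1] NOT true = false
[3] false OR true OR false = true
[4.2] NOT true = false
[4] false OR false OR true = true
[5.1] NOT false = true
[5.2] NOT false = true
[5] true OR true OR true = true
[6.1] NOT true = false
[6] false OR true OR false = true
[7.2] NOT false = true
[7] false OR true = true
[8.1] NOT false = true
[8] true OR false = true
[root] true AND true AND true AND true AND true AND true AND true AND true = true
Overall: true → honored

Honored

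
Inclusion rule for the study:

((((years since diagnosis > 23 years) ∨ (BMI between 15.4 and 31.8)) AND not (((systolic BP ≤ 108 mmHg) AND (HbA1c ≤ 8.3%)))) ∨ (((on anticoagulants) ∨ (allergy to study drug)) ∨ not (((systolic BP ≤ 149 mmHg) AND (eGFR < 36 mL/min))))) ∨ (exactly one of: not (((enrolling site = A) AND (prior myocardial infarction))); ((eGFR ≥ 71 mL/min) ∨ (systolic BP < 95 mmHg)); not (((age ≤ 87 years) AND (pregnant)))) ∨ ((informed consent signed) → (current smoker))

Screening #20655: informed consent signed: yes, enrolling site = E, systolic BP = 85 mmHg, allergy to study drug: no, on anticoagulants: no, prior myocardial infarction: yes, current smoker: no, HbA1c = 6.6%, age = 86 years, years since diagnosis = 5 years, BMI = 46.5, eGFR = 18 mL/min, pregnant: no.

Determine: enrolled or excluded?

Excluded

Atomic conditions:
  years since diagnosis > 23 years: 5 > 23 is false
  BMI between 15.4 and 31.8: 46.5 in [15.4, 31.8] is false
  systolic BP ≤ 108 mmHg: 85 ≤ 108 is true
  HbA1c ≤ 8.3%: 6.6 ≤ 8.3 is true
  on anticoagulants: no → false
  allergy to study drug: no → false
  systolic BP ≤ 149 mmHg: 85 ≤ 149 is true
  eGFR < 36 mL/min: 18 < 36 is true
  enrolling site = A: E == A is false
  prior myocardial infarction: yes → true
  eGFR ≥ 71 mL/min: 18 ≥ 71 is false
  systolic BP < 95 mmHg: 85 < 95 is true
  age ≤ 87 years: 86 ≤ 87 is true
  pregnant: no → false
  informed consent signed: yes → true
  current smoker: no → false
Combine:
[1.1.1] false OR false = false
[1.1.2.1] true AND true = true
[1.1.2] NOT true = false
[1.1] false AND false = false
[1.2.1] false OR false = false
[1.2.2.1] true AND true = true
[1.2.2] NOT true = false
[1.2] false OR false = false
[1] false OR false = false
[2.1.1] false AND true = false
[2.1] NOT false = true
[2.2] false OR true = true
[2.3.1] true AND false = false
[2.3] NOT false = true
[2] exactly-one(true, true, true) = false
[3] true → false = false
[root] false OR false OR false = false
Overall: false → excluded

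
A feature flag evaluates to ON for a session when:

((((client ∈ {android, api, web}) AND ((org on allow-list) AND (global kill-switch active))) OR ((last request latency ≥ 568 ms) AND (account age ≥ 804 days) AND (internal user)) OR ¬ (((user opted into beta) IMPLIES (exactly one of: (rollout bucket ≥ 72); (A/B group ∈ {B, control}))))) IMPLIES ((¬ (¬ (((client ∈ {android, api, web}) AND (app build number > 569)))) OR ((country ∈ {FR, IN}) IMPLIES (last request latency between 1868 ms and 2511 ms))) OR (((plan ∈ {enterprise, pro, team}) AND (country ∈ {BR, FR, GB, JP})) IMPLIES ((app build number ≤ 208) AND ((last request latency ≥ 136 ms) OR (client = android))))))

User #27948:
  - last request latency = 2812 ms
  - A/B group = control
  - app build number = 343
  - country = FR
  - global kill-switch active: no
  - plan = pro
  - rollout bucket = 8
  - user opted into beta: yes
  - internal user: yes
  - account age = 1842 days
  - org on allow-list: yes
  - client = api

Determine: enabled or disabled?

Disabled

Atomic conditions:
  client ∈ {android, api, web}: api is in the set → true
  org on allow-list: yes → true
  global kill-switch active: no → false
  last request latency ≥ 568 ms: 2812 ≥ 568 is true
  account age ≥ 804 days: 1842 ≥ 804 is true
  internal user: yes → true
  user opted into beta: yes → true
  rollout bucket ≥ 72: 8 ≥ 72 is false
  A/B group ∈ {B, control}: control is in the set → true
  app build number > 569: 343 > 569 is false
  country ∈ {FR, IN}: FR is in the set → true
  last request latency between 1868 ms and 2511 ms: 2812 in [1868, 2511] is false
  plan ∈ {enterprise, pro, team}: pro is in the set → true
  country ∈ {BR, FR, GB, JP}: FR is in the set → true
  app build number ≤ 208: 343 ≤ 208 is false
  last request latency ≥ 136 ms: 2812 ≥ 136 is true
  client = android: api == android is false
Combine:
[1.1.2] true AND false = false
[1.1] true AND false = false
[1.2] true AND true AND true = true
[1.3.1.2] exactly-one(false, true) = true
[1.3.1] true → true = true
[1.3] NOT true = false
[1] false OR true OR false = true
[2.1.1.1.1] true AND false = false
[2.1.1.1] NOT false = true
[2.1.1] NOT true = false
[2.1.2] true → false = false
[2.1] false OR false = false
[2.2.1] true AND true = true
[2.2.2.2] true OR false = true
[2.2.2] false AND true = false
[2.2] true → false = false
[2] false OR false = false
[root] true → false = false
Overall: false → disabled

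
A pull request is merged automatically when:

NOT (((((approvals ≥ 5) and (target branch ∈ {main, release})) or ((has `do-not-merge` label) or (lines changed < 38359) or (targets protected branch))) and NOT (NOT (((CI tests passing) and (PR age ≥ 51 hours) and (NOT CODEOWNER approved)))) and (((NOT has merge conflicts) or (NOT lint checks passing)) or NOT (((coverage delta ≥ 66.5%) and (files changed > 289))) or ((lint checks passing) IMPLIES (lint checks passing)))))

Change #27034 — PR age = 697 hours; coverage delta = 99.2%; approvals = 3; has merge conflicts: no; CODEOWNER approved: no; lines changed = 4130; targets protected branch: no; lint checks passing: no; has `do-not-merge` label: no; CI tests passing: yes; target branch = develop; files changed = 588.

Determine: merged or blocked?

Atomic conditions:
  approvals ≥ 5: 3 ≥ 5 is false
  target branch ∈ {main, release}: develop is not in the set → false
  has `do-not-merge` label: no → false
  lines changed < 38359: 4130 < 38359 is true
  targets protected branch: no → false
  CI tests passing: yes → true
  PR age ≥ 51 hours: 697 ≥ 51 is true
  NOT CODEOWNER approved: no → true
  NOT has merge conflicts: no → true
  NOT lint checks passing: no → true
  coverage delta ≥ 66.5%: 99.2 ≥ 66.5 is true
  files changed > 289: 588 > 289 is true
  lint checks passing: no → false
Combine:
[1.1.1] false AND false = false
[1.1.2] false OR true OR false = true
[1.1] false OR true = true
[1.2.1.1] true AND true AND true = true
[1.2.1] NOT true = false
[1.2] NOT false = true
[1.3.1] true OR true = true
[1.3.2.1] true AND true = true
[1.3.2] NOT true = false
[1.3.3] false → false (antecedent false ⇒ implication holds) = true
[1.3] true OR false OR true = true
[1] true AND true AND true = true
[root] NOT true = false
Overall: false → blocked

Blocked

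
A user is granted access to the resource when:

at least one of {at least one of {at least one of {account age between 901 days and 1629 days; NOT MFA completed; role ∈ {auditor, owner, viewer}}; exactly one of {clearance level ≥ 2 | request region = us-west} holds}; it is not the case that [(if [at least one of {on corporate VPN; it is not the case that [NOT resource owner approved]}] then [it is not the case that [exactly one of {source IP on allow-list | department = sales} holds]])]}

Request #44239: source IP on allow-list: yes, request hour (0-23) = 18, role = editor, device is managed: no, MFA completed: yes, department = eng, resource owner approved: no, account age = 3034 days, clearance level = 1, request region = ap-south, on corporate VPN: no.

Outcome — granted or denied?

Denied

Atomic conditions:
  account age between 901 days and 1629 days: 3034 in [901, 1629] is false
  NOT MFA completed: yes → false
  role ∈ {auditor, owner, viewer}: editor is not in the set → false
  clearance level ≥ 2: 1 ≥ 2 is false
  request region = us-west: ap-south == us-west is false
  on corporate VPN: no → false
  NOT resource owner approved: no → true
  source IP on allow-list: yes → true
  department = sales: eng == sales is false
Combine:
[1.1] false OR false OR false = false
[1.2] exactly-one(false, false) = false
[1] false OR false = false
[2.1.1.2] NOT true = false
[2.1.1] false OR false = false
[2.1.2.1] exactly-one(true, false) = true
[2.1.2] NOT true = false
[2.1] false → false (antecedent false ⇒ implication holds) = true
[2] NOT true = false
[root] false OR false = false
Overall: false → denied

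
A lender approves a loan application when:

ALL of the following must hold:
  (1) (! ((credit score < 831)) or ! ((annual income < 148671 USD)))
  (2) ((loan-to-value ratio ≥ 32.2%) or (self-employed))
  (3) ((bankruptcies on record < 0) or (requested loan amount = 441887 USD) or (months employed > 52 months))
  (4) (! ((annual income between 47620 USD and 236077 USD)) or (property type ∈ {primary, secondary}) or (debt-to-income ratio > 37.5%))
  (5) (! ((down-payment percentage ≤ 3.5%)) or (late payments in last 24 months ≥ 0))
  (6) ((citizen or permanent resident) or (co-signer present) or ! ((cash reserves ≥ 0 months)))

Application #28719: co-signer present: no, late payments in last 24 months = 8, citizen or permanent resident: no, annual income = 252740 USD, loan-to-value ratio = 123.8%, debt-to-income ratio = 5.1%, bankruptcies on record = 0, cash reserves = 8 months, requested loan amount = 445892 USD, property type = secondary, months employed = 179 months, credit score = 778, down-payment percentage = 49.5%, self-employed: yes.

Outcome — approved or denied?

Denied

Atomic conditions:
  credit score < 831: 778 < 831 is true
  annual income < 148671 USD: 252740 < 148671 is false
  loan-to-value ratio ≥ 32.2%: 123.8 ≥ 32.2 is true
  self-employed: yes → true
  bankruptcies on record < 0: 0 < 0 is false
  requested loan amount = 441887 USD: 445892 == 441887 is false
  months employed > 52 months: 179 > 52 is true
  annual income between 47620 USD and 236077 USD: 252740 in [47620, 236077] is false
  property type ∈ {primary, secondary}: secondary is in the set → true
  debt-to-income ratio > 37.5%: 5.1 > 37.5 is false
  down-payment percentage ≤ 3.5%: 49.5 ≤ 3.5 is false
  late payments in last 24 months ≥ 0: 8 ≥ 0 is true
  citizen or permanent resident: no → false
  co-signer present: no → false
  cash reserves ≥ 0 months: 8 ≥ 0 is true
Combine:
[1.1] NOT true = false
[1.2] NOT false = true
[1] false OR true = true
[2] true OR true = true
[3] false OR false OR true = true
[4.1] NOT false = true
[4] true OR true OR false = true
[5.1] NOT false = true
[5] true OR true = true
[6.3] NOT true = false
[6] false OR false OR false = false
[root] true AND true AND true AND true AND true AND false = false
Overall: false → denied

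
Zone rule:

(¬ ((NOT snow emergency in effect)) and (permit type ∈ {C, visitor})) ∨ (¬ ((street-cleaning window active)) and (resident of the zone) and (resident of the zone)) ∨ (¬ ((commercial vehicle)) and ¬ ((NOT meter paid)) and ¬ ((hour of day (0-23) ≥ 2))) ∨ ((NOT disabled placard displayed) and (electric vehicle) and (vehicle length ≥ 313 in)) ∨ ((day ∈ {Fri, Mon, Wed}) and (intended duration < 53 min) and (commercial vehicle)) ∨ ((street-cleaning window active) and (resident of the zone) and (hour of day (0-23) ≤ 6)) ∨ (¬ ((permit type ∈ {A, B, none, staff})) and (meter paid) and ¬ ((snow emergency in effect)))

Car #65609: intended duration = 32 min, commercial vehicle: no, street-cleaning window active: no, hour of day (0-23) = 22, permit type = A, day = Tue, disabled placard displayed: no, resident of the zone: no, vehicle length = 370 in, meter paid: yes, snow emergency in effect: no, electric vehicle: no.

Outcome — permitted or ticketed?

Atomic conditions:
  NOT snow emergency in effect: no → true
  permit type ∈ {C, visitor}: A is not in the set → false
  street-cleaning window active: no → false
  resident of the zone: no → false
  commercial vehicle: no → false
  NOT meter paid: yes → false
  hour of day (0-23) ≥ 2: 22 ≥ 2 is true
  NOT disabled placard displayed: no → true
  electric vehicle: no → false
  vehicle length ≥ 313 in: 370 ≥ 313 is true
  day ∈ {Fri, Mon, Wed}: Tue is not in the set → false
  intended duration < 53 min: 32 < 53 is true
  hour of day (0-23) ≤ 6: 22 ≤ 6 is false
  permit type ∈ {A, B, none, staff}: A is in the set → true
  meter paid: yes → true
  snow emergency in effect: no → false
Combine:
[1.1] NOT true = false
[1] false AND false = false
[2.1] NOT false = true
[2] true AND false AND false = false
[3.1] NOT false = true
[3.2] NOT false = true
[3.3] NOT true = false
[3] true AND true AND false = false
[4] true AND false AND true = false
[5] false AND true AND false = false
[6] false AND false AND false = false
[7.1] NOT true = false
[7.3] NOT false = true
[7] false AND true AND true = false
[root] false OR false OR false OR false OR false OR false OR false = false
Overall: false → ticketed

Ticketed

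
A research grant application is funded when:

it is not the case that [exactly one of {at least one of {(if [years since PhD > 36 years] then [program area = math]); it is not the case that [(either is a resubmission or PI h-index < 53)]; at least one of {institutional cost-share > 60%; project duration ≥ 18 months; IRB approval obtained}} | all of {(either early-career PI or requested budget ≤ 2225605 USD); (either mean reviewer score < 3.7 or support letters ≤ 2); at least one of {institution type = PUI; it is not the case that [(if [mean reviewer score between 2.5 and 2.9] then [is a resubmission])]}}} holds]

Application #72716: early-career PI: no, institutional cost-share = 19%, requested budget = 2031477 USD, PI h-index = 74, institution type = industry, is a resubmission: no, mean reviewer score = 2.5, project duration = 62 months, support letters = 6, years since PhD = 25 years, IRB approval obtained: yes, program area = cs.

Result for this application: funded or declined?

Atomic conditions:
  years since PhD > 36 years: 25 > 36 is false
  program area = math: cs == math is false
  is a resubmission: no → false
  PI h-index < 53: 74 < 53 is false
  institutional cost-share > 60%: 19 > 60 is false
  project duration ≥ 18 months: 62 ≥ 18 is true
  IRB approval obtained: yes → true
  early-career PI: no → false
  requested budget ≤ 2225605 USD: 2031477 ≤ 2225605 is true
  mean reviewer score < 3.7: 2.5 < 3.7 is true
  support letters ≤ 2: 6 ≤ 2 is false
  institution type = PUI: industry == PUI is false
  mean reviewer score between 2.5 and 2.9: 2.5 in [2.5, 2.9] is true
Combine:
[1.1.1] false → false (antecedent false ⇒ implication holds) = true
[1.1.2.1] false OR false = false
[1.1.2] NOT false = true
[1.1.3] false OR true OR true = true
[1.1] true OR true OR true = true
[1.2.1] false OR true = true
[1.2.2] true OR false = true
[1.2.3.2.1] true → false = false
[1.2.3.2] NOT false = true
[1.2.3] false OR true = true
[1.2] true AND true AND true = true
[1] exactly-one(true, true) = false
[root] NOT false = true
Overall: true → funded

Funded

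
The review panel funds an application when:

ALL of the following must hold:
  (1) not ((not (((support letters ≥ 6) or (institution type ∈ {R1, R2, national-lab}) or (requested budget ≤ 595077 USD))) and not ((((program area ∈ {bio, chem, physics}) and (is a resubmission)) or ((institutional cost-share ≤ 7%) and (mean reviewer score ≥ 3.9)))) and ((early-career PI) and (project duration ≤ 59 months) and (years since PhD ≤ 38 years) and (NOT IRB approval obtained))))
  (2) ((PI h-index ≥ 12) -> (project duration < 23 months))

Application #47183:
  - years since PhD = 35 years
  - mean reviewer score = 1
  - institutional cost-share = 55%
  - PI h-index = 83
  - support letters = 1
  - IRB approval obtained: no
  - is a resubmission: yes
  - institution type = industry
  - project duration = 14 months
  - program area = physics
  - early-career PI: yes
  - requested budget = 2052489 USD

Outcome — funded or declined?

Atomic conditions:
  support letters ≥ 6: 1 ≥ 6 is false
  institution type ∈ {R1, R2, national-lab}: industry is not in the set → false
  requested budget ≤ 595077 USD: 2052489 ≤ 595077 is false
  program area ∈ {bio, chem, physics}: physics is in the set → true
  is a resubmission: yes → true
  institutional cost-share ≤ 7%: 55 ≤ 7 is false
  mean reviewer score ≥ 3.9: 1 ≥ 3.9 is false
  early-career PI: yes → true
  project duration ≤ 59 months: 14 ≤ 59 is true
  years since PhD ≤ 38 years: 35 ≤ 38 is true
  NOT IRB approval obtained: no → true
  PI h-index ≥ 12: 83 ≥ 12 is true
  project duration < 23 months: 14 < 23 is true
Combine:
[1.1.1.1] false OR false OR false = false
[1.1.1] NOT false = true
[1.1.2.1.1] true AND true = true
[1.1.2.1.2] false AND false = false
[1.1.2.1] true OR false = true
[1.1.2] NOT true = false
[1.1.3] true AND true AND true AND true = true
[1.1] true AND false AND true = false
[1] NOT false = true
[2] true → true = true
[root] true AND true = true
Overall: true → funded

Funded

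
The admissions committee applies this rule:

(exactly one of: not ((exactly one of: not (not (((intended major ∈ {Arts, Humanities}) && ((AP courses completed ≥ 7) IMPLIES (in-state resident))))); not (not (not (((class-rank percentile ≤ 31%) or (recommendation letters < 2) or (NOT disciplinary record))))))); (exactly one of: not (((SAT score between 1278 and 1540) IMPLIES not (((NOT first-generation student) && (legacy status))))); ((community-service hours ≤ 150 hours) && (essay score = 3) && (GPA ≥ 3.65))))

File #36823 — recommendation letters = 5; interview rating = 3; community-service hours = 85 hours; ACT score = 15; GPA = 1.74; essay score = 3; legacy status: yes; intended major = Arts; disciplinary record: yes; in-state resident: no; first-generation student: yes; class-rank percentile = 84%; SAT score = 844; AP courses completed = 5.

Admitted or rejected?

Admitted

Atomic conditions:
  intended major ∈ {Arts, Humanities}: Arts is in the set → true
  AP courses completed ≥ 7: 5 ≥ 7 is false
  in-state resident: no → false
  class-rank percentile ≤ 31%: 84 ≤ 31 is false
  recommendation letters < 2: 5 < 2 is false
  NOT disciplinary record: yes → false
  SAT score between 1278 and 1540: 844 in [1278, 1540] is false
  NOT first-generation student: yes → false
  legacy status: yes → true
  community-service hours ≤ 150 hours: 85 ≤ 150 is true
  essay score = 3: 3 == 3 is true
  GPA ≥ 3.65: 1.74 ≥ 3.65 is false
Combine:
[1.1.1.1.1.2] false → false (antecedent false ⇒ implication holds) = true
[1.1.1.1.1] true AND true = true
[1.1.1.1] NOT true = false
[1.1.1] NOT false = true
[1.1.2.1.1.1] false OR false OR false = false
[1.1.2.1.1] NOT false = true
[1.1.2.1] NOT true = false
[1.1.2] NOT false = true
[1.1] exactly-one(true, true) = false
[1] NOT false = true
[2.1.1.2.1] false AND true = false
[2.1.1.2] NOT false = true
[2.1.1] false → true (antecedent false ⇒ implication holds) = true
[2.1] NOT true = false
[2.2] true AND true AND false = false
[2] exactly-one(false, false) = false
[root] exactly-one(true, false) = true
Overall: true → admitted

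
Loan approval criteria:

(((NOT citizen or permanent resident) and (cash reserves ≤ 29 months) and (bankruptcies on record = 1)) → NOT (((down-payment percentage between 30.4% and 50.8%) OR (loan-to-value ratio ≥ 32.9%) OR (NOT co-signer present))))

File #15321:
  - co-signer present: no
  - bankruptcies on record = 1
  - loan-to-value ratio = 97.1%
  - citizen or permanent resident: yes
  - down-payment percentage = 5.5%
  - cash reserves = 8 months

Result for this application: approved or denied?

Approved

Atomic conditions:
  NOT citizen or permanent resident: yes → false
  cash reserves ≤ 29 months: 8 ≤ 29 is true
  bankruptcies on record = 1: 1 == 1 is true
  down-payment percentage between 30.4% and 50.8%: 5.5 in [30.4, 50.8] is false
  loan-to-value ratio ≥ 32.9%: 97.1 ≥ 32.9 is true
  NOT co-signer present: no → true
Combine:
[1] false AND true AND true = false
[2.1] false OR true OR true = true
[2] NOT true = false
[root] false → false (antecedent false ⇒ implication holds) = true
Overall: true → approved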